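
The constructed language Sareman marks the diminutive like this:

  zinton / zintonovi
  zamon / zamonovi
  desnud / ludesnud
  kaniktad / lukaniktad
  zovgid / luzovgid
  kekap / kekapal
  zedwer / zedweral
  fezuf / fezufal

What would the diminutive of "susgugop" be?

kaniktad and kekap both have last vowel 'a' yet inflect differently (lukaniktad, kekapal), so the last vowel is not what conditions the rule; the final letter is.
"susgugop" ends in -p. The one such stem in the data (kekap → kekapal) adds -al, so the same rule applies.
So susgugop → susgugopal.

susgugopal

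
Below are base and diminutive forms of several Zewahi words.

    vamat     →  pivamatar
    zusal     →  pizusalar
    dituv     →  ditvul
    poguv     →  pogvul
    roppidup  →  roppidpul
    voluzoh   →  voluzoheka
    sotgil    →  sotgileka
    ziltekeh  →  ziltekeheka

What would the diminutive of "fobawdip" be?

zusal and sotgil both end in -l yet inflect differently (pizusalar, sotgileka), so the final letter is not what conditions the rule; the last vowel is.
"fobawdip" has last vowel 'i'. The one such stem in the data (sotgil → sotgileka) adds -eka, so the same rule applies.
The other patterns: stems whose last vowel is 'a' add pi- … -ar around the stem; stems whose last vowel is 'u' delete the last vowel and add -ul.
So fobawdip → fobawdipeka.

fobawdipeka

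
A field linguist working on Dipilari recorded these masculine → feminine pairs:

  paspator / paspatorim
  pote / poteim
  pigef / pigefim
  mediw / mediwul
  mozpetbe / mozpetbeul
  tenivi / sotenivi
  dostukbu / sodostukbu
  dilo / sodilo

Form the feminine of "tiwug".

pote and mozpetbe both end in -e yet inflect differently (poteim, mozpetbeul), so the final letter is not what conditions the rule; the first letter is.
"tiwug" begins with t-. The one such stem in the data (tenivi → sotenivi) adds the prefix so-, so the same rule applies.
The other patterns: stems beginning with p- add -im; stems beginning with m- add -ul.
So tiwug → sotiwug.

sotiwug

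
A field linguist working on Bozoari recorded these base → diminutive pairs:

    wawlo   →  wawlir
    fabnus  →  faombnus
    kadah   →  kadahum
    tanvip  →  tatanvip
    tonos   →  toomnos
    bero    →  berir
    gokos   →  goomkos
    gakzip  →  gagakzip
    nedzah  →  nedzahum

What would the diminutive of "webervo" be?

tonos and bero both have last vowel 'o' yet inflect differently (toomnos, berir), so the last vowel is not what conditions the rule; the final letter is.
"webervo" ends in -o. The stems ending in -o (bero → berir, wawlo → wawlir) drop the final letter and add -ir.
The other patterns: stems ending in -s insert -om- after the first vowel; stems ending in -p repeat the first consonant+vowel as a prefix; stems ending in -h add -um.
So webervo → webervir.

webervir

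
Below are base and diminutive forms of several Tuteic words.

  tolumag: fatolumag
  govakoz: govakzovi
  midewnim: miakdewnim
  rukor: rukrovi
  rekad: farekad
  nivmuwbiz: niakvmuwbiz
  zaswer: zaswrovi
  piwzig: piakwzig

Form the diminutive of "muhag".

famuhag

nivmuwbiz and govakoz both end in -z yet inflect differently (niakvmuwbiz, govakzovi), so the final letter is not what conditions the rule; the last vowel is.
"muhag" has last vowel 'a'. The stems whose last vowel is 'a' (rekad → farekad, tolumag → fatolumag) add the prefix fa-.
The other patterns: stems whose last vowel is 'i' insert -ak- after the first vowel; stems whose last vowel is 'e' or 'o' delete the last vowel and add -ovi.
So muhag → famuhag.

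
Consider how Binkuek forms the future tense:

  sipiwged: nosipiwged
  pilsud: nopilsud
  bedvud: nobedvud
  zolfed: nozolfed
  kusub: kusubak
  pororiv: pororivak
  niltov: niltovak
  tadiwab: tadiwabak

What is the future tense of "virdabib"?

"virdabib" ends in -b. The stems ending in -b (kusub → kusubak, tadiwab → tadiwabak) add -ak.
So virdabib → virdabibak.

virdabibak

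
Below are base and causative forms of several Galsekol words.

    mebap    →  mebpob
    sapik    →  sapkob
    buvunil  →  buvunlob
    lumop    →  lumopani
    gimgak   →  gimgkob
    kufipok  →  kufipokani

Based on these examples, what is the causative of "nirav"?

nirvob

"nirav" has last vowel 'a'. The stems whose last vowel is 'a' (mebap → mebpob, gimgak → gimgkob) delete the last vowel and add -ob.
The other pattern: stems whose last vowel is 'o' add -ani.
So nirav → nirvob.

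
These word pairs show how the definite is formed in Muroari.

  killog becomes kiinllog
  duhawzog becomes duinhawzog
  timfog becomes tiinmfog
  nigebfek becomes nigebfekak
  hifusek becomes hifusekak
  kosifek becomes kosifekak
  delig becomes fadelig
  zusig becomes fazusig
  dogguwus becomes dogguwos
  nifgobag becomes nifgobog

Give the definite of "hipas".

hipos

killog and delig both end in -g yet inflect differently (kiinllog, fadelig), so the final letter is not what conditions the rule; the last vowel is.
"hipas" has last vowel 'a'. The one such stem in the data (nifgobag → nifgobog) changes the last vowel to 'o' (as does dogguwus), so the same rule applies.
So hipas → hipos.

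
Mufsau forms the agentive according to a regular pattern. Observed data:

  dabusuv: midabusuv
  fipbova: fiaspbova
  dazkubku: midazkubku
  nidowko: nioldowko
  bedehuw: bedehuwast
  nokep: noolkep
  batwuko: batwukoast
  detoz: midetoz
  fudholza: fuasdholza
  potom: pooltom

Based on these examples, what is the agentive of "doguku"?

"doguku" begins with d-. The stems beginning with d- (detoz → midetoz, dabusuv → midabusuv, dazkubku → midazkubku) add the prefix mi-.
So doguku → midoguku.

midoguku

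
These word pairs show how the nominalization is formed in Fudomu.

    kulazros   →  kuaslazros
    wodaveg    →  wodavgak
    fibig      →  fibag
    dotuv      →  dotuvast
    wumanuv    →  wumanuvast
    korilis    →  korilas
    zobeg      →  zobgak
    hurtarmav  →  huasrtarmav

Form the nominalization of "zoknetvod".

"zoknetvod" has last vowel 'o'. The one such stem in the data (kulazros → kuaslazros) inserts -as- after the first vowel (as does hurtarmav), so the same rule applies.
The other patterns: stems whose last vowel is 'u' add -ast; stems whose last vowel is 'e' delete the last vowel and add -ak; stems whose last vowel is 'i' change the last vowel to 'a'.
So zoknetvod → zoasknetvod.

zoasknetvod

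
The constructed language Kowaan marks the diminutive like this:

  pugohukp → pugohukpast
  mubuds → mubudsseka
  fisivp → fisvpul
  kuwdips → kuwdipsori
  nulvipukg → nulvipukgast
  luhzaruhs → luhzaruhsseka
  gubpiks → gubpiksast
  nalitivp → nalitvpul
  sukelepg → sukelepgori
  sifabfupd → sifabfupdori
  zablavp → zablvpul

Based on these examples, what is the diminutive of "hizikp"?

"hizikp" has second-to-last letter 'k'. The stems whose second-to-last letter is 'k' (gubpiks → gubpiksast, nulvipukg → nulvipukgast, pugohukp → pugohukpast) add -ast.
So hizikp → hizikpast.

hizikpast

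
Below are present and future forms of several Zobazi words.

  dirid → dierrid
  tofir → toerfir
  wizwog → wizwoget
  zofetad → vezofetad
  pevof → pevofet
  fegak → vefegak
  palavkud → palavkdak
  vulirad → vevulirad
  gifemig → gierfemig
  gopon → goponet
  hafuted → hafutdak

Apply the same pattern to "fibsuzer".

wizwog and gifemig both end in -g yet inflect differently (wizwoget, gierfemig), so the final letter is not what conditions the rule; the last vowel is.
"fibsuzer" has last vowel 'e'. The one such stem in the data (hafuted → hafutdak) deletes the last vowel and adds -ak (as does palavkud), so the same rule applies.
So fibsuzer → fibsuzrak.

fibsuzrak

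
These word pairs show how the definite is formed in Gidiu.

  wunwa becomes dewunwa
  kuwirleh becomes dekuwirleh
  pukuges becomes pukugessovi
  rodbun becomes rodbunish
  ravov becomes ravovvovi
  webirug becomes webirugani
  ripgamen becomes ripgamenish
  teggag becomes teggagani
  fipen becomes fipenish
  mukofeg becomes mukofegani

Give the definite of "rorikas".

ripgamen and mukofeg both have last vowel 'e' yet inflect differently (ripgamenish, mukofegani), so the last vowel is not what conditions the rule; the final letter is.
"rorikas" ends in -s. The one such stem in the data (pukuges → pukugessovi) doubles the final consonant and adds -ovi (as does ravov), so the same rule applies.
The other patterns: stems ending in -n add -ish; stems ending in -g add -ani; stems ending in -a or -h add the prefix de-.
So rorikas → rorikassovi.

rorikassovi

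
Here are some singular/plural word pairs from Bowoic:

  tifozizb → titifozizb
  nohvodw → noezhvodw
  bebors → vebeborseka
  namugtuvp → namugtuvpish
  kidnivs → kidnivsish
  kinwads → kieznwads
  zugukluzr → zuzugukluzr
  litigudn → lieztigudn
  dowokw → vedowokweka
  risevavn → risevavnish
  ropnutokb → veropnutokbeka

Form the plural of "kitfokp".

vekitfokpeka

kinwads and kidnivs both end in -s yet inflect differently (kieznwads, kidnivsish), so the final letter is not what conditions the rule; the second-to-last letter is.
"kitfokp" has second-to-last letter 'k'. The stems whose second-to-last letter is 'k' (dowokw → vedowokweka, ropnutokb → veropnutokbeka) add ve- … -eka around the stem.
The other patterns: stems whose second-to-last letter is 'z' repeat the first consonant+vowel as a prefix; stems whose second-to-last letter is 'd' insert -ez- after the first vowel; stems whose second-to-last letter is 'v' add -ish.
So kitfokp → vekitfokpeka.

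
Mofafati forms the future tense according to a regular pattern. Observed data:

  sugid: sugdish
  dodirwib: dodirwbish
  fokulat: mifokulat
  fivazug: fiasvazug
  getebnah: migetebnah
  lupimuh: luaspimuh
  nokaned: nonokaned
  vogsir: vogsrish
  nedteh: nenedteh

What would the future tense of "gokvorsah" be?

"gokvorsah" has last vowel 'a'. The stems whose last vowel is 'a' (fokulat → mifokulat, getebnah → migetebnah) add the prefix mi-.
The other patterns: stems whose last vowel is 'u' insert -as- after the first vowel; stems whose last vowel is 'e' repeat the first consonant+vowel as a prefix; stems whose last vowel is 'i' delete the last vowel and add -ish.
So gokvorsah → migokvorsah.

migokvorsah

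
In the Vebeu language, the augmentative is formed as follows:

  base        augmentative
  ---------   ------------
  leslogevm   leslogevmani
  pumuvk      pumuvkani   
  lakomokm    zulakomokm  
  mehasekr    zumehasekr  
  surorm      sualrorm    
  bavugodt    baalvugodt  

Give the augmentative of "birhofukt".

zubirhofukt

leslogevm and lakomokm both end in -m yet inflect differently (leslogevmani, zulakomokm), so the final letter is not what conditions the rule; the second-to-last letter is.
"birhofukt" has second-to-last letter 'k'. The stems whose second-to-last letter is 'k' (lakomokm → zulakomokm, mehasekr → zumehasekr) add the prefix zu-.
So birhofukt → zubirhofukt.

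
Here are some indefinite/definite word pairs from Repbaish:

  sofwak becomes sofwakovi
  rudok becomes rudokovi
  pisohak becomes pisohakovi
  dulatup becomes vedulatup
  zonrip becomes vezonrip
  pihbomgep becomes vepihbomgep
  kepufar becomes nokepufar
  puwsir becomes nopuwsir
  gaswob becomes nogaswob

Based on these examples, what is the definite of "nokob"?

sofwak and kepufar both have last vowel 'a' yet inflect differently (sofwakovi, nokepufar), so the last vowel is not what conditions the rule; the final letter is.
"nokob" ends in -b. The one such stem in the data (gaswob → nogaswob) adds the prefix no-, so the same rule applies.
So nokob → nonokob.

nonokob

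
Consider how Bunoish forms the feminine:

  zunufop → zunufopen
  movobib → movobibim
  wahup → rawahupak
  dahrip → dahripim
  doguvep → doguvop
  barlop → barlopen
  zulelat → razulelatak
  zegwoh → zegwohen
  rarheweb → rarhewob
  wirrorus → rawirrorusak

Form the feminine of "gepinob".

gepinoben

"gepinob" has last vowel 'o'. The stems whose last vowel is 'o' (zunufop → zunufopen, zegwoh → zegwohen, barlop → barlopen) add -en.
The other patterns: stems whose last vowel is 'a' or 'u' add ra- … -ak around the stem; stems whose last vowel is 'i' add -im; stems whose last vowel is 'e' change the last vowel to 'o'.
So gepinob → gepinoben.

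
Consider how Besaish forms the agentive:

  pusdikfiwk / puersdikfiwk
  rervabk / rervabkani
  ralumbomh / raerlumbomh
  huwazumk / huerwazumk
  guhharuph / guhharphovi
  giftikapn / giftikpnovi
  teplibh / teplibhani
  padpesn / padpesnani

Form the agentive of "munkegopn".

munkegpnovi

padpesn and giftikapn both end in -n yet inflect differently (padpesnani, giftikpnovi), so the final letter is not what conditions the rule; the second-to-last letter is.
"munkegopn" has second-to-last letter 'p'. The stems whose second-to-last letter is 'p' (giftikapn → giftikpnovi, guhharuph → guhharphovi) delete the last vowel and add -ovi.
So munkegopn → munkegpnovi.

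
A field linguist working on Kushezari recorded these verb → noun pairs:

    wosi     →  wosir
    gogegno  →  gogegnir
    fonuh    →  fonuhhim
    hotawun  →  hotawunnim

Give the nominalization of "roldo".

hotawun and gogegno both have 3 vowels yet inflect differently (hotawunnim, gogegnir), so the number of vowels is not what conditions the rule; whether the stem ends in a vowel or a consonant is.
"roldo" ends in a vowel. The stems ending in a vowel (gogegno → gogegnir, wosi → wosir) drop the final letter and add -ir.
So roldo → roldir.

roldir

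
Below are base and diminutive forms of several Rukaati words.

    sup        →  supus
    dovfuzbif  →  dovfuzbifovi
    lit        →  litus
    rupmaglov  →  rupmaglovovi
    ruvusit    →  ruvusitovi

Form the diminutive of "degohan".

degohanovi

lit and ruvusit both end in -t yet inflect differently (litus, ruvusitovi), so the final letter is not what conditions the rule; the number of vowels is.
"degohan" has 3 vowels. The stems with 3 vowels (rupmaglov → rupmaglovovi, dovfuzbif → dovfuzbifovi, ruvusit → ruvusitovi) add -ovi.
So degohan → degohanovi.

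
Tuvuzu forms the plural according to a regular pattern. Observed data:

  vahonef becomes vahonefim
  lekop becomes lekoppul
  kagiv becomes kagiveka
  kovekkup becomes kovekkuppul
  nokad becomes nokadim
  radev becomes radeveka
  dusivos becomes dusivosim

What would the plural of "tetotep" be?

radev and vahonef both have last vowel 'e' yet inflect differently (radeveka, vahonefim), so the last vowel is not what conditions the rule; the final letter is.
"tetotep" ends in -p. The stems ending in -p (lekop → lekoppul, kovekkup → kovekkuppul) double the final consonant and add -ul.
So tetotep → tetoteppul.

tetoteppul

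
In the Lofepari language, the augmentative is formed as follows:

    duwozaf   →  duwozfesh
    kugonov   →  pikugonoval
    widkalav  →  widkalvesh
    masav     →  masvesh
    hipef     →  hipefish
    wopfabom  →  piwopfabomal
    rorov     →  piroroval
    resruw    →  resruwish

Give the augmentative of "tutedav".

tutedvesh

widkalav and kugonov both end in -v yet inflect differently (widkalvesh, pikugonoval), so the final letter is not what conditions the rule; the last vowel is.
"tutedav" has last vowel 'a'. The stems whose last vowel is 'a' (widkalav → widkalvesh, duwozaf → duwozfesh, masav → masvesh) delete the last vowel and add -esh.
The other patterns: stems whose last vowel is 'o' add pi- … -al around the stem; stems whose last vowel is 'e' or 'u' add -ish.
So tutedav → tutedvesh.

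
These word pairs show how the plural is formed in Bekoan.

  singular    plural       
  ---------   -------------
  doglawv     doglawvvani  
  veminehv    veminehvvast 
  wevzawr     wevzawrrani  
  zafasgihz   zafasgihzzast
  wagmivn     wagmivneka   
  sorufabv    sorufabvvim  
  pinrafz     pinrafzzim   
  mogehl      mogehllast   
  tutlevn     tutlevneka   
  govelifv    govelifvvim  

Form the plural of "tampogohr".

tampogohrrast

doglawv and veminehv both end in -v yet inflect differently (doglawvvani, veminehvvast), so the final letter is not what conditions the rule; the second-to-last letter is.
"tampogohr" has second-to-last letter 'h'. The stems whose second-to-last letter is 'h' (veminehv → veminehvvast, zafasgihz → zafasgihzzast, mogehl → mogehllast) double the final consonant and add -ast.
The other patterns: stems whose second-to-last letter is 'v' add -eka; stems whose second-to-last letter is 'w' double the final consonant and add -ani; stems whose second-to-last letter is 'b' or 'f' double the final consonant and add -im.
So tampogohr → tampogohrrast.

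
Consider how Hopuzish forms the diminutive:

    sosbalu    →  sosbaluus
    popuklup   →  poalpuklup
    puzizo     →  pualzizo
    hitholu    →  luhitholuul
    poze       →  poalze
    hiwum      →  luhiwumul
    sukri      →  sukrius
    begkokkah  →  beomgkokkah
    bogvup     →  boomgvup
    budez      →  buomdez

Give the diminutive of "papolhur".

paalpolhur

hitholu and sosbalu both end in -u yet inflect differently (luhitholuul, sosbaluus), so the final letter is not what conditions the rule; the first letter is.
"papolhur" begins with p-. The stems beginning with p- (puzizo → pualzizo, poze → poalze, popuklup → poalpuklup) insert -al- after the first vowel.
So papolhur → paalpolhur.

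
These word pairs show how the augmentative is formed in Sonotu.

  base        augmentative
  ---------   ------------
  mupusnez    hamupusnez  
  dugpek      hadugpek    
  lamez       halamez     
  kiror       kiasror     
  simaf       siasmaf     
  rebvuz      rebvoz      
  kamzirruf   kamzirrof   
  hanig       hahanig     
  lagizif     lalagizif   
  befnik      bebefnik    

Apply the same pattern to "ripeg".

"ripeg" has last vowel 'e'. The stems whose last vowel is 'e' (mupusnez → hamupusnez, dugpek → hadugpek, lamez → halamez) add the prefix ha-.
The other patterns: stems whose last vowel is 'a' or 'o' insert -as- after the first vowel; stems whose last vowel is 'u' change the last vowel to 'o'; stems whose last vowel is 'i' repeat the first consonant+vowel as a prefix.
So ripeg → haripeg.

haripeg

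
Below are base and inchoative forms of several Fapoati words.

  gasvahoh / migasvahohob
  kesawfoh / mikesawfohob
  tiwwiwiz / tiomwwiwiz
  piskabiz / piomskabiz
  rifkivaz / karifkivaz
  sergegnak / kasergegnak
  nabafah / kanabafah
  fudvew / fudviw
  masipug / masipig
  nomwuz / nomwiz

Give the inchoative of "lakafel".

tiwwiwiz and rifkivaz both end in -z yet inflect differently (tiomwwiwiz, karifkivaz), so the final letter is not what conditions the rule; the last vowel is.
"lakafel" has last vowel 'e'. The one such stem in the data (fudvew → fudviw) changes the last vowel to 'i' (as do masipug, nomwuz), so the same rule applies.
The other patterns: stems whose last vowel is 'o' add mi- … -ob around the stem; stems whose last vowel is 'i' insert -om- after the first vowel; stems whose last vowel is 'a' add the prefix ka-.
So lakafel → lakafil.

lakafil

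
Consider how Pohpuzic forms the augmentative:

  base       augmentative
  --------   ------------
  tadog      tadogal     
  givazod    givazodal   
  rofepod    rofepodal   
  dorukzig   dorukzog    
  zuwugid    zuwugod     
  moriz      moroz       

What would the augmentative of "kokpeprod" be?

kokpeprodal

tadog and dorukzig both end in -g yet inflect differently (tadogal, dorukzog), so the final letter is not what conditions the rule; the last vowel is.
"kokpeprod" has last vowel 'o'. The stems whose last vowel is 'o' (tadog → tadogal, givazod → givazodal, rofepod → rofepodal) add -al.
So kokpeprod → kokpeprodal.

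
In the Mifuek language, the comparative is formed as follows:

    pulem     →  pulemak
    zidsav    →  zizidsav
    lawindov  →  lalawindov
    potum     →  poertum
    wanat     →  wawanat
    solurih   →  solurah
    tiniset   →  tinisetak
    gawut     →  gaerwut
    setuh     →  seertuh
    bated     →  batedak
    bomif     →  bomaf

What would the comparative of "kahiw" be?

kahaw

setuh and solurih both end in -h yet inflect differently (seertuh, solurah), so the final letter is not what conditions the rule; the last vowel is.
"kahiw" has last vowel 'i'. The stems whose last vowel is 'i' (solurih → solurah, bomif → bomaf) change the last vowel to 'a'.
The other patterns: stems whose last vowel is 'u' insert -er- after the first vowel; stems whose last vowel is 'e' add -ak; stems whose last vowel is 'a' or 'o' repeat the first consonant+vowel as a prefix.
So kahiw → kahaw.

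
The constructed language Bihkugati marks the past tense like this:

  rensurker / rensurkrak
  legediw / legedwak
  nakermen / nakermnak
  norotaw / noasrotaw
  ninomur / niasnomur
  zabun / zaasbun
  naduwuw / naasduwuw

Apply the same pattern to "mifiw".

mifwak

legediw and norotaw both end in -w yet inflect differently (legedwak, noasrotaw), so the final letter is not what conditions the rule; the last vowel is.
"mifiw" has last vowel 'i'. The one such stem in the data (legediw → legedwak) deletes the last vowel and adds -ak (as do rensurker, nakermen), so the same rule applies.
So mifiw → mifwak.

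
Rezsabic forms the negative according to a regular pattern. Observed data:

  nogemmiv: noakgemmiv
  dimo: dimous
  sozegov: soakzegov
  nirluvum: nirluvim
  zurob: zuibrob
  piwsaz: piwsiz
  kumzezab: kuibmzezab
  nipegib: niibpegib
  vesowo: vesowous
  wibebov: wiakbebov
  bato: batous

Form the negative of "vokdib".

kumzezab and piwsaz both have last vowel 'a' yet inflect differently (kuibmzezab, piwsiz), so the last vowel is not what conditions the rule; the final letter is.
"vokdib" ends in -b. The stems ending in -b (zurob → zuibrob, nipegib → niibpegib, kumzezab → kuibmzezab) insert -ib- after the first vowel.
The other patterns: stems ending in -m or -z change the last vowel to 'i'; stems ending in -o add -us; stems ending in -v insert -ak- after the first vowel.
So vokdib → voibkdib.

voibkdib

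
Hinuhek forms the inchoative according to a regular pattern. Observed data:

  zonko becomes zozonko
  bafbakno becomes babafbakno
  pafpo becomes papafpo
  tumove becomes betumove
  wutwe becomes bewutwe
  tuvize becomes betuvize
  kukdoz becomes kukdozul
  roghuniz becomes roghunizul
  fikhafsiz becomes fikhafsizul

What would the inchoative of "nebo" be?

zonko and kukdoz both have last vowel 'o' yet inflect differently (zozonko, kukdozul), so the last vowel is not what conditions the rule; the final letter is.
"nebo" ends in -o. The stems ending in -o (zonko → zozonko, bafbakno → babafbakno, pafpo → papafpo) repeat the first consonant+vowel as a prefix.
The other patterns: stems ending in -e add the prefix be-; stems ending in -z add -ul.
So nebo → nenebo.

nenebo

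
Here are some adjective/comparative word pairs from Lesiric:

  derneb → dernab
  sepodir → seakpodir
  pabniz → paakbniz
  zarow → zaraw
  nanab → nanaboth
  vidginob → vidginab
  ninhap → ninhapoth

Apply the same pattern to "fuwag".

fuwagoth

"fuwag" has last vowel 'a'. The stems whose last vowel is 'a' (ninhap → ninhapoth, nanab → nanaboth) add -oth.
The other patterns: stems whose last vowel is 'i' insert -ak- after the first vowel; stems whose last vowel is 'e' or 'o' change the last vowel to 'a'.
So fuwag → fuwagoth.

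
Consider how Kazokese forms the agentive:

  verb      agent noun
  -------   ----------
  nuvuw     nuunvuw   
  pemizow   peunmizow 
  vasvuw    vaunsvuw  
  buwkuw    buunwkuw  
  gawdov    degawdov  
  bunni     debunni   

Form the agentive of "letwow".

pemizow and gawdov both have last vowel 'o' yet inflect differently (peunmizow, degawdov), so the last vowel is not what conditions the rule; the final letter is.
"letwow" ends in -w. The stems ending in -w (nuvuw → nuunvuw, pemizow → peunmizow, vasvuw → vaunsvuw) insert -un- after the first vowel.
The other pattern: stems ending in -i or -v add the prefix de-.
So letwow → leuntwow.

leuntwow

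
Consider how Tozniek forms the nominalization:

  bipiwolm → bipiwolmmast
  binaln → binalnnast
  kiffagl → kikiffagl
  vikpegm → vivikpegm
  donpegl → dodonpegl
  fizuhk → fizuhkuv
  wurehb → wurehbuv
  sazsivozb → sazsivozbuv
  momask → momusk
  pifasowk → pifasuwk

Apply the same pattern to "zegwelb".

zegwelbbast

bipiwolm and vikpegm both end in -m yet inflect differently (bipiwolmmast, vivikpegm), so the final letter is not what conditions the rule; the second-to-last letter is.
"zegwelb" has second-to-last letter 'l'. The stems whose second-to-last letter is 'l' (bipiwolm → bipiwolmmast, binaln → binalnnast) double the final consonant and add -ast.
So zegwelb → zegwelbbast.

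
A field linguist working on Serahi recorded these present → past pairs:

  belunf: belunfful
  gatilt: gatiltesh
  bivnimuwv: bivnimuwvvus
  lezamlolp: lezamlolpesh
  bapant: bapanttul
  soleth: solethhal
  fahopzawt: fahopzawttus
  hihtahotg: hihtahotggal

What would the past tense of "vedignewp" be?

vedignewppus

"vedignewp" has second-to-last letter 'w'. The stems whose second-to-last letter is 'w' (bivnimuwv → bivnimuwvvus, fahopzawt → fahopzawttus) double the final consonant and add -us.
The other patterns: stems whose second-to-last letter is 't' double the final consonant and add -al; stems whose second-to-last letter is 'l' add -esh; stems whose second-to-last letter is 'n' double the final consonant and add -ul.
So vedignewp → vedignewppus.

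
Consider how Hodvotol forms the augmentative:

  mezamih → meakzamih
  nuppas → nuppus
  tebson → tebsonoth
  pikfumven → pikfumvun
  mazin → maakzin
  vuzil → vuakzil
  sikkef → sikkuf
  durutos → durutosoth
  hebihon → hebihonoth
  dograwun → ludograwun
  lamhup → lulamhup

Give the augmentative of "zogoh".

zogohoth

"zogoh" has last vowel 'o'. The stems whose last vowel is 'o' (tebson → tebsonoth, durutos → durutosoth, hebihon → hebihonoth) add -oth.
So zogoh → zogohoth.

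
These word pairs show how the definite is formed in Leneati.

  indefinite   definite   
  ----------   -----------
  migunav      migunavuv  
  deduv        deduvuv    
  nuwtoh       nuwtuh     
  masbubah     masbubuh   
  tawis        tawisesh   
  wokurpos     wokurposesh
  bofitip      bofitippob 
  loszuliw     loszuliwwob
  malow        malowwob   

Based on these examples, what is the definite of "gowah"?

gowuh

migunav and masbubah both have last vowel 'a' yet inflect differently (migunavuv, masbubuh), so the last vowel is not what conditions the rule; the final letter is.
"gowah" ends in -h. The stems ending in -h (nuwtoh → nuwtuh, masbubah → masbubuh) change the last vowel to 'u'.
So gowah → gowuh.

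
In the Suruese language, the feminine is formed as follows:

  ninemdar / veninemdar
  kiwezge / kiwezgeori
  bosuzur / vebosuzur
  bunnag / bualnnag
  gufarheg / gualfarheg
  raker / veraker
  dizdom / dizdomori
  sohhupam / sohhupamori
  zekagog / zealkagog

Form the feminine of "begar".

raker and gufarheg both have last vowel 'e' yet inflect differently (veraker, gualfarheg), so the last vowel is not what conditions the rule; the final letter is.
"begar" ends in -r. The stems ending in -r (bosuzur → vebosuzur, ninemdar → veninemdar, raker → veraker) add the prefix ve-.
The other patterns: stems ending in -g insert -al- after the first vowel; stems ending in -e or -m add -ori.
So begar → vebegar.

vebegar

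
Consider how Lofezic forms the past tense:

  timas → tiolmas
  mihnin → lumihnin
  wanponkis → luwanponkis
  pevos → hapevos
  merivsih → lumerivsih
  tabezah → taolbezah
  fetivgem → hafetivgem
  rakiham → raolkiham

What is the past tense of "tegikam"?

teolgikam

wanponkis and timas both end in -s yet inflect differently (luwanponkis, tiolmas), so the final letter is not what conditions the rule; the last vowel is.
"tegikam" has last vowel 'a'. The stems whose last vowel is 'a' (timas → tiolmas, tabezah → taolbezah, rakiham → raolkiham) insert -ol- after the first vowel.
The other patterns: stems whose last vowel is 'i' add the prefix lu-; stems whose last vowel is 'e' or 'o' add the prefix ha-.
So tegikam → teolgikam.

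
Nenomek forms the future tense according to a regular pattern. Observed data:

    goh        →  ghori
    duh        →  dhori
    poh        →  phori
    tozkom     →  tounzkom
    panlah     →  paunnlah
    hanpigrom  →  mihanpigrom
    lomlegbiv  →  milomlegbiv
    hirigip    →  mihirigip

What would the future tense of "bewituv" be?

mibewituv

goh and panlah both end in -h yet inflect differently (ghori, paunnlah), so the final letter is not what conditions the rule; the number of vowels is.
"bewituv" has 3 vowels. The stems with 3 vowels (hanpigrom → mihanpigrom, lomlegbiv → milomlegbiv, hirigip → mihirigip) add the prefix mi-.
The other patterns: stems with 1 vowel delete the last vowel and add -ori; stems with 2 vowels insert -un- after the first vowel.
So bewituv → mibewituv.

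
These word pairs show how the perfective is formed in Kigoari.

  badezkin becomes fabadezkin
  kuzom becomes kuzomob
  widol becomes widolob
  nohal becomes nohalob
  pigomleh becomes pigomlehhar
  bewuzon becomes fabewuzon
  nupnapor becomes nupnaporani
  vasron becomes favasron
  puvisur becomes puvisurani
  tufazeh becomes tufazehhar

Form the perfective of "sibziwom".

nupnapor and bewuzon both have last vowel 'o' yet inflect differently (nupnaporani, fabewuzon), so the last vowel is not what conditions the rule; the final letter is.
"sibziwom" ends in -m. The one such stem in the data (kuzom → kuzomob) adds -ob, so the same rule applies.
So sibziwom → sibziwomob.

sibziwomob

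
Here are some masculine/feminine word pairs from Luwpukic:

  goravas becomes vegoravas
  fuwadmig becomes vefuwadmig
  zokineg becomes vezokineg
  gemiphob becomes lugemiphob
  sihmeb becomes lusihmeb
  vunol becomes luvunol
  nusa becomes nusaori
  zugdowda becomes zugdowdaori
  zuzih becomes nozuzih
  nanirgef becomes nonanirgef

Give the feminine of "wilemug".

zokineg and sihmeb both have last vowel 'e' yet inflect differently (vezokineg, lusihmeb), so the last vowel is not what conditions the rule; the final letter is.
"wilemug" ends in -g. The stems ending in -g (fuwadmig → vefuwadmig, zokineg → vezokineg) add the prefix ve-.
The other patterns: stems ending in -b or -l add the prefix lu-; stems ending in -a add -ori; stems ending in -f or -h add the prefix no-.
So wilemug → vewilemug.

vewilemug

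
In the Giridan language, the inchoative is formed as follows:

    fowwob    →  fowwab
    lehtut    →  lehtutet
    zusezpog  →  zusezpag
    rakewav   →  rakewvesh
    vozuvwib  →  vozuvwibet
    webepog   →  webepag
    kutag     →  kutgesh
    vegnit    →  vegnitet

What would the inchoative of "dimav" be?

kutag and zusezpog both end in -g yet inflect differently (kutgesh, zusezpag), so the final letter is not what conditions the rule; the last vowel is.
"dimav" has last vowel 'a'. The stems whose last vowel is 'a' (kutag → kutgesh, rakewav → rakewvesh) delete the last vowel and add -esh.
So dimav → dimvesh.

dimvesh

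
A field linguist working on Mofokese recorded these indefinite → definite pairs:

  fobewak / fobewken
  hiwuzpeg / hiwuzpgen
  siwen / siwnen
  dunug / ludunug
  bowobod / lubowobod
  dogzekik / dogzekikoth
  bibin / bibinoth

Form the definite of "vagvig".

vagvigoth

hiwuzpeg and dunug both end in -g yet inflect differently (hiwuzpgen, ludunug), so the final letter is not what conditions the rule; the last vowel is.
"vagvig" has last vowel 'i'. The stems whose last vowel is 'i' (dogzekik → dogzekikoth, bibin → bibinoth) add -oth.
So vagvig → vagvigoth.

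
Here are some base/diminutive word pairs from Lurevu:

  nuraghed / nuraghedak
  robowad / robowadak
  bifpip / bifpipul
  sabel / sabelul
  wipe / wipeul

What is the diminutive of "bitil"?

"bitil" ends in -l. The one such stem in the data (sabel → sabelul) adds -ul, so the same rule applies.
So bitil → bitilul.

bitilul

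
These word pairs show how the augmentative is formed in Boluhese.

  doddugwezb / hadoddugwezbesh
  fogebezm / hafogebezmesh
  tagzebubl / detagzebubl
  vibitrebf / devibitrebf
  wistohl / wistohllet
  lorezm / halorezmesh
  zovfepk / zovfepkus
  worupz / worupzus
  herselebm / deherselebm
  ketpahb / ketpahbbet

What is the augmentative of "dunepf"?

"dunepf" has second-to-last letter 'p'. The stems whose second-to-last letter is 'p' (worupz → worupzus, zovfepk → zovfepkus) add -us.
The other patterns: stems whose second-to-last letter is 'z' add ha- … -esh around the stem; stems whose second-to-last letter is 'b' add the prefix de-; stems whose second-to-last letter is 'h' double the final consonant and add -et.
So dunepf → dunepfus.

dunepfus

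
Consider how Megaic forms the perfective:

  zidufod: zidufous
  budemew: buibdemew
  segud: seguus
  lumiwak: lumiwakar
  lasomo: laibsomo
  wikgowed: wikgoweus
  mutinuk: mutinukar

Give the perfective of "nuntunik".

mutinuk and segud both have last vowel 'u' yet inflect differently (mutinukar, seguus), so the last vowel is not what conditions the rule; the final letter is.
"nuntunik" ends in -k. The stems ending in -k (mutinuk → mutinukar, lumiwak → lumiwakar) add -ar.
So nuntunik → nuntunikar.

nuntunikar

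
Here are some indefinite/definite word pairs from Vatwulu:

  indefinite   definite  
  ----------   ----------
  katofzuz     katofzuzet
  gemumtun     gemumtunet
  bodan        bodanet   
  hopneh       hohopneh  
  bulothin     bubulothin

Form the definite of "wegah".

wegahet

gemumtun and bulothin both end in -n yet inflect differently (gemumtunet, bubulothin), so the final letter is not what conditions the rule; the last vowel is.
"wegah" has last vowel 'a'. The one such stem in the data (bodan → bodanet) adds -et, so the same rule applies.
The other pattern: stems whose last vowel is 'e' or 'i' repeat the first consonant+vowel as a prefix.
So wegah → wegahet.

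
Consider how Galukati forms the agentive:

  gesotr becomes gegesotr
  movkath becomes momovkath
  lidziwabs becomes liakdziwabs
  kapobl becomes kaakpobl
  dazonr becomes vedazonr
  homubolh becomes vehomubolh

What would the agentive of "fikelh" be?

vefikelh

gesotr and dazonr both end in -r yet inflect differently (gegesotr, vedazonr), so the final letter is not what conditions the rule; the second-to-last letter is.
"fikelh" has second-to-last letter 'l'. The one such stem in the data (homubolh → vehomubolh) adds the prefix ve-, so the same rule applies.
So fikelh → vefikelh.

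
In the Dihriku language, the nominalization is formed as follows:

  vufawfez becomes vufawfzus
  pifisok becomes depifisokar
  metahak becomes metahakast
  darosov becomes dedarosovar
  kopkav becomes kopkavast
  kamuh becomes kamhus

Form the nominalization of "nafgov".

denafgovar

pifisok and metahak both end in -k yet inflect differently (depifisokar, metahakast), so the final letter is not what conditions the rule; the last vowel is.
"nafgov" has last vowel 'o'. The stems whose last vowel is 'o' (pifisok → depifisokar, darosov → dedarosovar) add de- … -ar around the stem.
The other patterns: stems whose last vowel is 'a' add -ast; stems whose last vowel is 'e' or 'u' delete the last vowel and add -us.
So nafgov → denafgovar.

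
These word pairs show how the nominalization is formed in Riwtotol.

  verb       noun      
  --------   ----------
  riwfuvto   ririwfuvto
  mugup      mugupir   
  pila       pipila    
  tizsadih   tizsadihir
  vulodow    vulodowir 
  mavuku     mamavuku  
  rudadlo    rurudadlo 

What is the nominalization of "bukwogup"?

riwfuvto and vulodow both have last vowel 'o' yet inflect differently (ririwfuvto, vulodowir), so the last vowel is not what conditions the rule; whether the stem ends in a vowel or a consonant is.
"bukwogup" ends in a consonant. The stems ending in a consonant (vulodow → vulodowir, mugup → mugupir, tizsadih → tizsadihir) add -ir.
So bukwogup → bukwogupir.

bukwogupir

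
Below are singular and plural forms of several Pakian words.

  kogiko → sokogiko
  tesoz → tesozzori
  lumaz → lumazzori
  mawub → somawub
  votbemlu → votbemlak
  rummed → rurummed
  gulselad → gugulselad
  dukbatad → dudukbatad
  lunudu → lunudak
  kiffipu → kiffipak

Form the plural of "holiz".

holizzori

lumaz and gulselad both have last vowel 'a' yet inflect differently (lumazzori, gugulselad), so the last vowel is not what conditions the rule; the final letter is.
"holiz" ends in -z. The stems ending in -z (lumaz → lumazzori, tesoz → tesozzori) double the final consonant and add -ori.
So holiz → holizzori.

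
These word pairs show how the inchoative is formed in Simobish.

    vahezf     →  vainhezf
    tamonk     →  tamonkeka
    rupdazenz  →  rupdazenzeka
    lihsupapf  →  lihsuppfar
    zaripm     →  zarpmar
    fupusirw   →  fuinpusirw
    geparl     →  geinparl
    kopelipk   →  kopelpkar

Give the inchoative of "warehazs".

wainrehazs

"warehazs" has second-to-last letter 'z'. The one such stem in the data (vahezf → vainhezf) inserts -in- after the first vowel (as do geparl, fupusirw), so the same rule applies.
The other patterns: stems whose second-to-last letter is 'n' add -eka; stems whose second-to-last letter is 'p' delete the last vowel and add -ar.
So warehazs → wainrehazs.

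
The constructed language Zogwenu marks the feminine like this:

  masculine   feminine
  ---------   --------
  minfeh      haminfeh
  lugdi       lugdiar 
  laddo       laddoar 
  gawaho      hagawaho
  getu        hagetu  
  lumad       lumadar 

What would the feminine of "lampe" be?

laddo and gawaho both end in -o yet inflect differently (laddoar, hagawaho), so the final letter is not what conditions the rule; the first letter is.
"lampe" begins with l-. The stems beginning with l- (laddo → laddoar, lumad → lumadar, lugdi → lugdiar) add -ar.
The other pattern: stems beginning with g- or m- add the prefix ha-.
So lampe → lampear.

lampear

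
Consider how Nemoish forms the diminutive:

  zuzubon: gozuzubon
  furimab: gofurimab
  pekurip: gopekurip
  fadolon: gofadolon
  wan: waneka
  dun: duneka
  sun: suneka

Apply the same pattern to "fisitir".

zuzubon and wan both end in -n yet inflect differently (gozuzubon, waneka), so the final letter is not what conditions the rule; the number of vowels is.
"fisitir" has 3 vowels. The stems with 3 vowels (zuzubon → gozuzubon, furimab → gofurimab, pekurip → gopekurip) add the prefix go-.
So fisitir → gofisitir.

gofisitir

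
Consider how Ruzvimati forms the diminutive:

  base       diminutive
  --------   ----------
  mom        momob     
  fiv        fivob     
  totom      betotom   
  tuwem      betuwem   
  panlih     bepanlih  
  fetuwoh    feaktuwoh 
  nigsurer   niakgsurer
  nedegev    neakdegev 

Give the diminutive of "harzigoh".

haakrzigoh

"harzigoh" has 3 vowels. The stems with 3 vowels (fetuwoh → feaktuwoh, nigsurer → niakgsurer, nedegev → neakdegev) insert -ak- after the first vowel.
The other patterns: stems with 1 vowel add -ob; stems with 2 vowels add the prefix be-.
So harzigoh → haakrzigoh.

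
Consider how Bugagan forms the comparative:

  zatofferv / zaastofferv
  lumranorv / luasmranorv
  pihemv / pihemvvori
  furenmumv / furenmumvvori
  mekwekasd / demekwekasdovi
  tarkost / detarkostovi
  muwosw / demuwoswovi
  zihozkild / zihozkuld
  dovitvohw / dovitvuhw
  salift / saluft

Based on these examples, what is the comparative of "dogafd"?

dogufd

zatofferv and pihemv both end in -v yet inflect differently (zaastofferv, pihemvvori), so the final letter is not what conditions the rule; the second-to-last letter is.
"dogafd" has second-to-last letter 'f'. The one such stem in the data (salift → saluft) changes the last vowel to 'u' (as do zihozkild, dovitvohw), so the same rule applies.
So dogafd → dogufd.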